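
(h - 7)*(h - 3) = h^2 - 10*h + 21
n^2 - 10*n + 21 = (n - 7)*(n - 3)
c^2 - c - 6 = (c - 3)*(c + 2)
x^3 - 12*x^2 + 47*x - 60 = (x - 5)*(x - 4)*(x - 3)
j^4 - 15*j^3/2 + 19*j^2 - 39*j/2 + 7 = (j - 7/2)*(j - 2)*(j - 1)^2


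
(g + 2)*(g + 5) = g^2 + 7*g + 10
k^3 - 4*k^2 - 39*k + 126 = (k - 7)*(k - 3)*(k + 6)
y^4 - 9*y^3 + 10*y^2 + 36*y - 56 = (y - 7)*(y - 2)^2*(y + 2)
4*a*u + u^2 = u*(4*a + u)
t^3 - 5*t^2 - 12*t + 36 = (t - 6)*(t - 2)*(t + 3)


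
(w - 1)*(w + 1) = w^2 - 1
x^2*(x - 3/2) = x^3 - 3*x^2/2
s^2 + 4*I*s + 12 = (s - 2*I)*(s + 6*I)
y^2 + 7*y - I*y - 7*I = (y + 7)*(y - I)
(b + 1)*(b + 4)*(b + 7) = b^3 + 12*b^2 + 39*b + 28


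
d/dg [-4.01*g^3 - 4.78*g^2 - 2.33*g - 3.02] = -12.03*g^2 - 9.56*g - 2.33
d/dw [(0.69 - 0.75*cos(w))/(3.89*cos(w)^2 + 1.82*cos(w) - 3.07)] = (-2.9175*cos(w)^2 + 5.3682*cos(w) - 1.0467)*sin(w)/(15.1321*cos(w)^4 + 14.1596*cos(w)^3 - 20.5722*cos(w)^2 - 11.1748*cos(w) + 9.4249)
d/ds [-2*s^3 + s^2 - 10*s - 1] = -6*s^2 + 2*s - 10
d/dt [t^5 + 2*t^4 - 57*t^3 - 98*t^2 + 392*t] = 5*t^4 + 8*t^3 - 171*t^2 - 196*t + 392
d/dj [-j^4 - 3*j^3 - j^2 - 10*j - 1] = -4*j^3 - 9*j^2 - 2*j - 10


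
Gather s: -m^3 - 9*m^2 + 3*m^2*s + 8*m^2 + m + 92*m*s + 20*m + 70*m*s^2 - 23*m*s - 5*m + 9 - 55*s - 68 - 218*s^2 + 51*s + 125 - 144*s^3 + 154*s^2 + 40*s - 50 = -m^3 - m^2 + 16*m - 144*s^3 + s^2*(70*m - 64) + s*(3*m^2 + 69*m + 36) + 16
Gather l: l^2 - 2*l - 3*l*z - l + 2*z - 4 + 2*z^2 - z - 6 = l^2 + l*(-3*z - 3) + 2*z^2 + z - 10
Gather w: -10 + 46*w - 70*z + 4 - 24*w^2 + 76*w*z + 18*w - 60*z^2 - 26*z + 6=-24*w^2 + w*(76*z + 64) - 60*z^2 - 96*z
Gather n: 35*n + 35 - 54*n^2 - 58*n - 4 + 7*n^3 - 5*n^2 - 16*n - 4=7*n^3 - 59*n^2 - 39*n + 27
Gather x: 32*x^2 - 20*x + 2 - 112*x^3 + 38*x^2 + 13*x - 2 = -112*x^3 + 70*x^2 - 7*x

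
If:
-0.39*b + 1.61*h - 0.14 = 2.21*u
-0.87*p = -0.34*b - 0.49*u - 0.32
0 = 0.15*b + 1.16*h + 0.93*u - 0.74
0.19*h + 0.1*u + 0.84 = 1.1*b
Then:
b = 0.85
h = 0.44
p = 0.76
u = 0.11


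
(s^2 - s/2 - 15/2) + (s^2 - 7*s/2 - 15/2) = 2*s^2 - 4*s - 15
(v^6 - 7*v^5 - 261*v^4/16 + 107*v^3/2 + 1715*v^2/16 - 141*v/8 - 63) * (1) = v^6 - 7*v^5 - 261*v^4/16 + 107*v^3/2 + 1715*v^2/16 - 141*v/8 - 63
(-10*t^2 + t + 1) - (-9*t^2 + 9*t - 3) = -t^2 - 8*t + 4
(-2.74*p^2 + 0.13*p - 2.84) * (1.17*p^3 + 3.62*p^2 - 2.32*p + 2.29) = -3.2058*p^5 - 9.7667*p^4 + 3.5046*p^3 - 16.857*p^2 + 6.8865*p - 6.5036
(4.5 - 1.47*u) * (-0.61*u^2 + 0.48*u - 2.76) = 0.8967*u^3 - 3.4506*u^2 + 6.2172*u - 12.42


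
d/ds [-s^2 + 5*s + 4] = 5 - 2*s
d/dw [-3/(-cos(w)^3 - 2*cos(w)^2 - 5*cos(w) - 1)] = 3*(3*cos(w)^2 + 4*cos(w) + 5)*sin(w)/(cos(w)^3 + 2*cos(w)^2 + 5*cos(w) + 1)^2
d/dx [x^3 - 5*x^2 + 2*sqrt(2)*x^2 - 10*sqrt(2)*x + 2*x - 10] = 3*x^2 - 10*x + 4*sqrt(2)*x - 10*sqrt(2) + 2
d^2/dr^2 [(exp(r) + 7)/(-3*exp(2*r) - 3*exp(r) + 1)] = (-9*exp(4*r) - 243*exp(3*r) - 207*exp(2*r) - 150*exp(r) - 22)*exp(r)/(27*exp(6*r) + 81*exp(5*r) + 54*exp(4*r) - 27*exp(3*r) - 18*exp(2*r) + 9*exp(r) - 1)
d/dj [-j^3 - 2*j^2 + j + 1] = -3*j^2 - 4*j + 1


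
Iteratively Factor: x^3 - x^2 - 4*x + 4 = (x + 2)*(x^2 - 3*x + 2) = (x - 1)*(x + 2)*(x - 2)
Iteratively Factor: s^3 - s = (s - 1)*(s^2 + s) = s*(s - 1)*(s + 1)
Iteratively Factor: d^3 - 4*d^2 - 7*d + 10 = (d - 1)*(d^2 - 3*d - 10) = (d - 5)*(d - 1)*(d + 2)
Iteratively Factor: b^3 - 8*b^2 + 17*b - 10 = (b - 5)*(b^2 - 3*b + 2) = (b - 5)*(b - 1)*(b - 2)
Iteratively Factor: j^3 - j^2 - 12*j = (j + 3)*(j^2 - 4*j) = (j - 4)*(j + 3)*(j)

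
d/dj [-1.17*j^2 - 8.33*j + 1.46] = -2.34*j - 8.33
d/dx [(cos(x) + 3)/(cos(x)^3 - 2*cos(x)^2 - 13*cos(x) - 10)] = (-21*cos(x) + 7*cos(2*x) + cos(3*x) - 51)*sin(x)/(2*(cos(x) - 5)^2*(cos(x) + 1)^2*(cos(x) + 2)^2)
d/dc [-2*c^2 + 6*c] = 6 - 4*c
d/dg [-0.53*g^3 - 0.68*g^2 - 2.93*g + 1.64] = -1.59*g^2 - 1.36*g - 2.93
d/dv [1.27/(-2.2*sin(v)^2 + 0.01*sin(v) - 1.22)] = (5.588*sin(v) - 0.0127)*cos(v)/(2.2*sin(v)^2 - 0.01*sin(v) + 1.22)^2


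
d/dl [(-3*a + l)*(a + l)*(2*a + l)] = -7*a^2 + 3*l^2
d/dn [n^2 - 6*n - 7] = 2*n - 6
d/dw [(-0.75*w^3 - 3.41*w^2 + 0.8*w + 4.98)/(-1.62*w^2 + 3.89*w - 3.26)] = (1.215*w^4 - 5.835*w^3 - 4.6339*w^2 + 38.3684*w - 21.9802)/(2.6244*w^4 - 12.6036*w^3 + 25.6945*w^2 - 25.3628*w + 10.6276)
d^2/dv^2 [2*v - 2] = 0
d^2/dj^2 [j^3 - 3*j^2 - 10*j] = 6*j - 6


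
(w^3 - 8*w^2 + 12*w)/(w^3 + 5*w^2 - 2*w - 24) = w*(w - 6)/(w^2 + 7*w + 12)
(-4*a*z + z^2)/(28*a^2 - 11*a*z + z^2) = z/(-7*a + z)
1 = 1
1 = 1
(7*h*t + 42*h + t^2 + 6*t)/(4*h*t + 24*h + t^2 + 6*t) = (7*h + t)/(4*h + t)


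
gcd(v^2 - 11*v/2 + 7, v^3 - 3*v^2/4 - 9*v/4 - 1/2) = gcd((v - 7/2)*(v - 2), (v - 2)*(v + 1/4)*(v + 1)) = v - 2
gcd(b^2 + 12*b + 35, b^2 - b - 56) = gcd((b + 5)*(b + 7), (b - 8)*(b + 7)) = b + 7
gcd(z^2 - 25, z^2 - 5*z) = z - 5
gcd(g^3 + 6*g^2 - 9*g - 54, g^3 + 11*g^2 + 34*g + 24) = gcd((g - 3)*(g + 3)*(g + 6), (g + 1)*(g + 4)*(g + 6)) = g + 6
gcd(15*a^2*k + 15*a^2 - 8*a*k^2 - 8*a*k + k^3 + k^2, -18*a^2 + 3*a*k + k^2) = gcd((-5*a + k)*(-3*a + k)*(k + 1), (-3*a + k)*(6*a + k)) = 3*a - k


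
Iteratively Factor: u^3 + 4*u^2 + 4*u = (u + 2)*(u^2 + 2*u) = u*(u + 2)*(u + 2)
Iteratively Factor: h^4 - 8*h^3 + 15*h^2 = (h)*(h^3 - 8*h^2 + 15*h) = h^2*(h^2 - 8*h + 15) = h^2*(h - 3)*(h - 5)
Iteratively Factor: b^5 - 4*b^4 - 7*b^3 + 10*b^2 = (b - 1)*(b^4 - 3*b^3 - 10*b^2) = b*(b - 1)*(b^3 - 3*b^2 - 10*b) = b*(b - 5)*(b - 1)*(b^2 + 2*b) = b*(b - 5)*(b - 1)*(b + 2)*(b)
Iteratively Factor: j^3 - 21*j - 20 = (j - 5)*(j^2 + 5*j + 4) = (j - 5)*(j + 1)*(j + 4)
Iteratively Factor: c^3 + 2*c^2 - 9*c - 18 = (c + 2)*(c^2 - 9) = (c + 2)*(c + 3)*(c - 3)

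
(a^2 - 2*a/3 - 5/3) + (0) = a^2 - 2*a/3 - 5/3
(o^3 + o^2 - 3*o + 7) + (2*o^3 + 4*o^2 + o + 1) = 3*o^3 + 5*o^2 - 2*o + 8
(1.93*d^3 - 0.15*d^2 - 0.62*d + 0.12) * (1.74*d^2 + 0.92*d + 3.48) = 3.3582*d^5 + 1.5146*d^4 + 5.4996*d^3 - 0.8836*d^2 - 2.0472*d + 0.4176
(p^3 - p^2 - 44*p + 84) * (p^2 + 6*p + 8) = p^5 + 5*p^4 - 42*p^3 - 188*p^2 + 152*p + 672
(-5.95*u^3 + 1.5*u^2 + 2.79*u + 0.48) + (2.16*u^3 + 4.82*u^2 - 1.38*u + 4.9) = -3.79*u^3 + 6.32*u^2 + 1.41*u + 5.38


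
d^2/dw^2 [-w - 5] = 0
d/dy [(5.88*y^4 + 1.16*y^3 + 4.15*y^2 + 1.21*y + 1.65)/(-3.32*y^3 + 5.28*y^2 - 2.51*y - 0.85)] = (-19.5216*y^6 + 62.0928*y^5 - 24.3736*y^4 - 17.7808*y^3 - 3.3293*y^2 - 24.479*y + 3.113)/(11.0224*y^6 - 35.0592*y^5 + 44.5448*y^4 - 20.8616*y^3 - 2.6759*y^2 + 4.267*y + 0.7225)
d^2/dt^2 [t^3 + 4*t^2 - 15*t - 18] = 6*t + 8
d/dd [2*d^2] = 4*d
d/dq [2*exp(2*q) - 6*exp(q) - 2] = (4*exp(q) - 6)*exp(q)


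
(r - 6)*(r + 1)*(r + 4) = r^3 - r^2 - 26*r - 24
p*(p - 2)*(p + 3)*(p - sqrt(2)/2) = p^4 - sqrt(2)*p^3/2 + p^3 - 6*p^2 - sqrt(2)*p^2/2 + 3*sqrt(2)*p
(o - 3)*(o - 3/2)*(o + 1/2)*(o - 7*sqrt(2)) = o^4 - 7*sqrt(2)*o^3 - 4*o^3 + 9*o^2/4 + 28*sqrt(2)*o^2 - 63*sqrt(2)*o/4 + 9*o/4 - 63*sqrt(2)/4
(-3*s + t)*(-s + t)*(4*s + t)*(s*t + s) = 12*s^4*t + 12*s^4 - 13*s^3*t^2 - 13*s^3*t + s*t^4 + s*t^3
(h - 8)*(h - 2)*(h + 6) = h^3 - 4*h^2 - 44*h + 96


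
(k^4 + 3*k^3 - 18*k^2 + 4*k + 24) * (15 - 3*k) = -3*k^5 + 6*k^4 + 99*k^3 - 282*k^2 - 12*k + 360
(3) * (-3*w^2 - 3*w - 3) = -9*w^2 - 9*w - 9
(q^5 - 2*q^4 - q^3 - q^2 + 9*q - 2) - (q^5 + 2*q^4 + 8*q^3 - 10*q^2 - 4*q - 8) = -4*q^4 - 9*q^3 + 9*q^2 + 13*q + 6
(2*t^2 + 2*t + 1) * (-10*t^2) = -20*t^4 - 20*t^3 - 10*t^2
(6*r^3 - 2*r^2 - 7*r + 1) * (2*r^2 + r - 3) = 12*r^5 + 2*r^4 - 34*r^3 + r^2 + 22*r - 3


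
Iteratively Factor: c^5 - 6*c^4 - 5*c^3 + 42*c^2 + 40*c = (c - 5)*(c^4 - c^3 - 10*c^2 - 8*c) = c*(c - 5)*(c^3 - c^2 - 10*c - 8) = c*(c - 5)*(c - 4)*(c^2 + 3*c + 2) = c*(c - 5)*(c - 4)*(c + 2)*(c + 1)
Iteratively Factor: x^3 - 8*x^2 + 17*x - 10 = (x - 2)*(x^2 - 6*x + 5) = (x - 2)*(x - 1)*(x - 5)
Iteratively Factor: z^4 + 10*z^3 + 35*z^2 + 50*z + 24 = (z + 2)*(z^3 + 8*z^2 + 19*z + 12) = (z + 1)*(z + 2)*(z^2 + 7*z + 12) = (z + 1)*(z + 2)*(z + 4)*(z + 3)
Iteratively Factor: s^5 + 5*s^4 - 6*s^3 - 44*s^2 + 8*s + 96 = (s + 3)*(s^4 + 2*s^3 - 12*s^2 - 8*s + 32) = (s + 3)*(s + 4)*(s^3 - 2*s^2 - 4*s + 8) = (s + 2)*(s + 3)*(s + 4)*(s^2 - 4*s + 4) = (s - 2)*(s + 2)*(s + 3)*(s + 4)*(s - 2)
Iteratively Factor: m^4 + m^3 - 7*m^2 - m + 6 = (m - 2)*(m^3 + 3*m^2 - m - 3) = (m - 2)*(m + 3)*(m^2 - 1) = (m - 2)*(m + 1)*(m + 3)*(m - 1)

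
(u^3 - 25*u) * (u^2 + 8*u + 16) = u^5 + 8*u^4 - 9*u^3 - 200*u^2 - 400*u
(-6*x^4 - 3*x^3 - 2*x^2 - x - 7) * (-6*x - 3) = 36*x^5 + 36*x^4 + 21*x^3 + 12*x^2 + 45*x + 21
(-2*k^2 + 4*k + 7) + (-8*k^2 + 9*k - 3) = -10*k^2 + 13*k + 4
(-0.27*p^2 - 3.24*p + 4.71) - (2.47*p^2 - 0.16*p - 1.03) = -2.74*p^2 - 3.08*p + 5.74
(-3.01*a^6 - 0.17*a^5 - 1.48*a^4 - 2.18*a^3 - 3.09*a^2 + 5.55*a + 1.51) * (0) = 0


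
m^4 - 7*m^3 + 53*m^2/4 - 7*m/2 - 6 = (m - 4)*(m - 2)*(m - 3/2)*(m + 1/2)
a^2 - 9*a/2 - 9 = (a - 6)*(a + 3/2)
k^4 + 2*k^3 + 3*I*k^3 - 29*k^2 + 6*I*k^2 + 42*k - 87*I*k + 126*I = (k - 3)*(k - 2)*(k + 7)*(k + 3*I)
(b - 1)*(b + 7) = b^2 + 6*b - 7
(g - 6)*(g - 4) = g^2 - 10*g + 24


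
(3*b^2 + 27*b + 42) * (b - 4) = 3*b^3 + 15*b^2 - 66*b - 168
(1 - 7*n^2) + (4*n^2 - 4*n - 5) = -3*n^2 - 4*n - 4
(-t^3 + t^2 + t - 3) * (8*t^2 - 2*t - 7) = -8*t^5 + 10*t^4 + 13*t^3 - 33*t^2 - t + 21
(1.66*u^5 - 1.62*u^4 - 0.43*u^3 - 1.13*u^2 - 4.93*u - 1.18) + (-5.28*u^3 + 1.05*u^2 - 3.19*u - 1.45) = 1.66*u^5 - 1.62*u^4 - 5.71*u^3 - 0.0799999999999998*u^2 - 8.12*u - 2.63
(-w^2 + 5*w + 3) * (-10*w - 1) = 10*w^3 - 49*w^2 - 35*w - 3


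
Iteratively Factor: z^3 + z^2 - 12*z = (z + 4)*(z^2 - 3*z) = (z - 3)*(z + 4)*(z)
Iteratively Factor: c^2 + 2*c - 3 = (c - 1)*(c + 3)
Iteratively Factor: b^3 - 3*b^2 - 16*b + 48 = (b - 4)*(b^2 + b - 12) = (b - 4)*(b - 3)*(b + 4)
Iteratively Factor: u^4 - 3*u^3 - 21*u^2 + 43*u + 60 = (u + 4)*(u^3 - 7*u^2 + 7*u + 15) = (u + 1)*(u + 4)*(u^2 - 8*u + 15) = (u - 3)*(u + 1)*(u + 4)*(u - 5)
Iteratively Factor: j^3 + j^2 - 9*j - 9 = (j + 1)*(j^2 - 9) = (j - 3)*(j + 1)*(j + 3)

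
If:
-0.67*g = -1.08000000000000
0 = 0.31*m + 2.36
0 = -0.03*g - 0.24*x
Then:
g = 1.61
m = -7.61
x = -0.20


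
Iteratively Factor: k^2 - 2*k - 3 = (k - 3)*(k + 1)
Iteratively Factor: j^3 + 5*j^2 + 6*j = (j + 2)*(j^2 + 3*j) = (j + 2)*(j + 3)*(j)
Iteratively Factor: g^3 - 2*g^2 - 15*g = (g + 3)*(g^2 - 5*g) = (g - 5)*(g + 3)*(g)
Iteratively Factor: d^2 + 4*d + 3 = (d + 3)*(d + 1)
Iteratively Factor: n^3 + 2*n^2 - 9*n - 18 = (n - 3)*(n^2 + 5*n + 6) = (n - 3)*(n + 3)*(n + 2)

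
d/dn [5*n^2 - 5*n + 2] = 10*n - 5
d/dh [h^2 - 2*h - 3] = 2*h - 2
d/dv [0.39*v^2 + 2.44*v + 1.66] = 0.78*v + 2.44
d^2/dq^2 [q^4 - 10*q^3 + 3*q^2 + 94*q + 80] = 12*q^2 - 60*q + 6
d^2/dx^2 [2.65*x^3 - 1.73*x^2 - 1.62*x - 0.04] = 15.9*x - 3.46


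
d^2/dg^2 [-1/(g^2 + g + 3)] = 2*(g^2 + g - (2*g + 1)^2 + 3)/(g^2 + g + 3)^3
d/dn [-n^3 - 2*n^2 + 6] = n*(-3*n - 4)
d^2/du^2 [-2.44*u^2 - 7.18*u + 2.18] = -4.88000000000000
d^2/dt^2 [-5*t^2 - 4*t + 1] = -10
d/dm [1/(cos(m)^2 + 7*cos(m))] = (2*cos(m) + 7)*sin(m)/((cos(m) + 7)^2*cos(m)^2)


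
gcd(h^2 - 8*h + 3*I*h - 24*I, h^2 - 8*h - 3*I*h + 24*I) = h - 8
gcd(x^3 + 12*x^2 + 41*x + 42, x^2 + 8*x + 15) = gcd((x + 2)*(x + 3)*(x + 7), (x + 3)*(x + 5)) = x + 3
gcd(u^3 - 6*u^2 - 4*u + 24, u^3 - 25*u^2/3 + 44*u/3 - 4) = u^2 - 8*u + 12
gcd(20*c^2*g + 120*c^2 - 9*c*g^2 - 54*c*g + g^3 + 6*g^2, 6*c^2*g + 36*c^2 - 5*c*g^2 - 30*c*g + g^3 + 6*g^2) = g + 6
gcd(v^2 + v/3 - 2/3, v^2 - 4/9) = v - 2/3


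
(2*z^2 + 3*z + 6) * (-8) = -16*z^2 - 24*z - 48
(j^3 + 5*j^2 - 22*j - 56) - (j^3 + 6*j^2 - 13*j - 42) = -j^2 - 9*j - 14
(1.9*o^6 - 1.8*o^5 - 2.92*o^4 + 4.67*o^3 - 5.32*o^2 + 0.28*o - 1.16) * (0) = 0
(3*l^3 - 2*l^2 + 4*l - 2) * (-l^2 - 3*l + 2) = -3*l^5 - 7*l^4 + 8*l^3 - 14*l^2 + 14*l - 4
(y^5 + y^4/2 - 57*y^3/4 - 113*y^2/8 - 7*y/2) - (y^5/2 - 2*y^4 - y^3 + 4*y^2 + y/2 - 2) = y^5/2 + 5*y^4/2 - 53*y^3/4 - 145*y^2/8 - 4*y + 2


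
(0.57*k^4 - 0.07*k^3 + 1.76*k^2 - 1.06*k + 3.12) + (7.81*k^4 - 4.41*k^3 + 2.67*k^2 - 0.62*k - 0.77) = 8.38*k^4 - 4.48*k^3 + 4.43*k^2 - 1.68*k + 2.35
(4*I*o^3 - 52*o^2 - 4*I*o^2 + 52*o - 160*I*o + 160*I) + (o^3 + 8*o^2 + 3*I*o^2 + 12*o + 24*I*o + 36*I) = o^3 + 4*I*o^3 - 44*o^2 - I*o^2 + 64*o - 136*I*o + 196*I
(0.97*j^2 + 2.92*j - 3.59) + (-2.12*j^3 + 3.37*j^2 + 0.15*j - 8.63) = -2.12*j^3 + 4.34*j^2 + 3.07*j - 12.22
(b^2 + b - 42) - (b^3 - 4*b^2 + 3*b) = -b^3 + 5*b^2 - 2*b - 42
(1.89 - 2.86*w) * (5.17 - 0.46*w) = 1.3156*w^2 - 15.6556*w + 9.7713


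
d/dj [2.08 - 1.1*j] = -1.10000000000000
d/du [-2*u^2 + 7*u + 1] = 7 - 4*u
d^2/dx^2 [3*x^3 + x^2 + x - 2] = 18*x + 2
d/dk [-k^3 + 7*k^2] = k*(14 - 3*k)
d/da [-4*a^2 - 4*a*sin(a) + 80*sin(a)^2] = -4*a*cos(a) - 8*a - 4*sin(a) + 80*sin(2*a)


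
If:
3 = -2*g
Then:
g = -3/2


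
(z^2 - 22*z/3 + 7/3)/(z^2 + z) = (3*z^2 - 22*z + 7)/(3*z*(z + 1))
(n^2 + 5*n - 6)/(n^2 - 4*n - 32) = (-n^2 - 5*n + 6)/(-n^2 + 4*n + 32)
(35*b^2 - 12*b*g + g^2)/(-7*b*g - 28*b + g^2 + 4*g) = (-5*b + g)/(g + 4)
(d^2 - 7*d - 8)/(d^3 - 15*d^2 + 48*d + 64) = 1/(d - 8)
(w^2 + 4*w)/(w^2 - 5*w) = (w + 4)/(w - 5)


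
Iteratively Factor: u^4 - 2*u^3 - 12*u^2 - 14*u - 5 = (u - 5)*(u^3 + 3*u^2 + 3*u + 1) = (u - 5)*(u + 1)*(u^2 + 2*u + 1) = (u - 5)*(u + 1)^2*(u + 1)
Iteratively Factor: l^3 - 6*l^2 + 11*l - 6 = (l - 3)*(l^2 - 3*l + 2) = (l - 3)*(l - 1)*(l - 2)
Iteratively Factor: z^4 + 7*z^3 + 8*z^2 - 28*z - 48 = (z - 2)*(z^3 + 9*z^2 + 26*z + 24) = (z - 2)*(z + 4)*(z^2 + 5*z + 6) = (z - 2)*(z + 2)*(z + 4)*(z + 3)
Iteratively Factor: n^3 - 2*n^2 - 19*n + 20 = (n - 5)*(n^2 + 3*n - 4) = (n - 5)*(n + 4)*(n - 1)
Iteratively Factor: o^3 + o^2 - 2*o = (o + 2)*(o^2 - o) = o*(o + 2)*(o - 1)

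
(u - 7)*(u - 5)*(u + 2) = u^3 - 10*u^2 + 11*u + 70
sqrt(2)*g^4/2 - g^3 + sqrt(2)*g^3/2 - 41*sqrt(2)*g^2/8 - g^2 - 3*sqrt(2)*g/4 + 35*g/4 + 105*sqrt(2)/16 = (g - 5/2)*(g + 7/2)*(g - 3*sqrt(2)/2)*(sqrt(2)*g/2 + 1/2)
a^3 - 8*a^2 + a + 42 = (a - 7)*(a - 3)*(a + 2)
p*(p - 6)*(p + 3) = p^3 - 3*p^2 - 18*p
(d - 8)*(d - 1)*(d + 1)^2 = d^4 - 7*d^3 - 9*d^2 + 7*d + 8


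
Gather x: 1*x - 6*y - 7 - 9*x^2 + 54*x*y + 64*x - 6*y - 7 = -9*x^2 + x*(54*y + 65) - 12*y - 14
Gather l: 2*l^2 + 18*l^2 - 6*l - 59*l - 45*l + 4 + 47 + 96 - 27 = 20*l^2 - 110*l + 120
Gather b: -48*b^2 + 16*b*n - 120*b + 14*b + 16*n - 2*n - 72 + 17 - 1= -48*b^2 + b*(16*n - 106) + 14*n - 56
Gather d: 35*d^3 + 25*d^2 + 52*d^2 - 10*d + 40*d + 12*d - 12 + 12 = 35*d^3 + 77*d^2 + 42*d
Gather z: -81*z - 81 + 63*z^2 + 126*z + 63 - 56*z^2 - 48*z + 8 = 7*z^2 - 3*z - 10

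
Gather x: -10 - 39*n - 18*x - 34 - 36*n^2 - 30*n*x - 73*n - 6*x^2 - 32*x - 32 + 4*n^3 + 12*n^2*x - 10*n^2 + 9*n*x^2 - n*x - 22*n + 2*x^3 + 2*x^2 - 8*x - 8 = 4*n^3 - 46*n^2 - 134*n + 2*x^3 + x^2*(9*n - 4) + x*(12*n^2 - 31*n - 58) - 84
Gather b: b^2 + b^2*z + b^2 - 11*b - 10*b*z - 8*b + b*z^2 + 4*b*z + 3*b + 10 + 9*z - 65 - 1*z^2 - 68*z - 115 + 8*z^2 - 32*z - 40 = b^2*(z + 2) + b*(z^2 - 6*z - 16) + 7*z^2 - 91*z - 210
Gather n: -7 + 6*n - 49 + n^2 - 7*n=n^2 - n - 56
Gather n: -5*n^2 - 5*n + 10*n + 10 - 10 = -5*n^2 + 5*n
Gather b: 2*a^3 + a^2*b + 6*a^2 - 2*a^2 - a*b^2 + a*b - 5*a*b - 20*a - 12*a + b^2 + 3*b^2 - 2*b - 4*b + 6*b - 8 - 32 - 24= 2*a^3 + 4*a^2 - 32*a + b^2*(4 - a) + b*(a^2 - 4*a) - 64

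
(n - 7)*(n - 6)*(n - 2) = n^3 - 15*n^2 + 68*n - 84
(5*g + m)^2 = 25*g^2 + 10*g*m + m^2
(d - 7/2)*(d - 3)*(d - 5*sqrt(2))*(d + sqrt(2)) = d^4 - 13*d^3/2 - 4*sqrt(2)*d^3 + d^2/2 + 26*sqrt(2)*d^2 - 42*sqrt(2)*d + 65*d - 105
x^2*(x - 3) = x^3 - 3*x^2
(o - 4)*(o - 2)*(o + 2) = o^3 - 4*o^2 - 4*o + 16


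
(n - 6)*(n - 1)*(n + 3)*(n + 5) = n^4 + n^3 - 35*n^2 - 57*n + 90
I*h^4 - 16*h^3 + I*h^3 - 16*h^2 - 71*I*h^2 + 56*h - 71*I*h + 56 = (h + I)*(h + 7*I)*(h + 8*I)*(I*h + I)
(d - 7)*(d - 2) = d^2 - 9*d + 14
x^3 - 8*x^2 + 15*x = x*(x - 5)*(x - 3)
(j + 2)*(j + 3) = j^2 + 5*j + 6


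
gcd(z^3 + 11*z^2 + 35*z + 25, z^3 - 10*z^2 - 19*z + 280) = z + 5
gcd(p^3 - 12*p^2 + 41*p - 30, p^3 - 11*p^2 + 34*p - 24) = p^2 - 7*p + 6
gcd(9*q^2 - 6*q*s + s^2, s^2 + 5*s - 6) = 1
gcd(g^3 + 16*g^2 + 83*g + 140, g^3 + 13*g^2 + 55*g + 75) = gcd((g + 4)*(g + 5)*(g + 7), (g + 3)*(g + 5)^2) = g + 5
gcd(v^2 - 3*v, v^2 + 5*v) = v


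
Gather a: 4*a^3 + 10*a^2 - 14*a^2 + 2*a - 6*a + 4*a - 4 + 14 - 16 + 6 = 4*a^3 - 4*a^2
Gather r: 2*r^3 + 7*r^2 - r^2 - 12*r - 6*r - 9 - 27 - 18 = 2*r^3 + 6*r^2 - 18*r - 54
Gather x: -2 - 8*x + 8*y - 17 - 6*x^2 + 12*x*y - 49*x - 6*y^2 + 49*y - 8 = -6*x^2 + x*(12*y - 57) - 6*y^2 + 57*y - 27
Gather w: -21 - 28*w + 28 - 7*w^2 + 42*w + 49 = -7*w^2 + 14*w + 56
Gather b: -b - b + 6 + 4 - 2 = 8 - 2*b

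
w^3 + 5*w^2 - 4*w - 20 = (w - 2)*(w + 2)*(w + 5)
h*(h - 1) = h^2 - h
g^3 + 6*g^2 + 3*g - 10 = (g - 1)*(g + 2)*(g + 5)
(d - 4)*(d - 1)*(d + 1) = d^3 - 4*d^2 - d + 4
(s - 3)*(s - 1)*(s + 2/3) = s^3 - 10*s^2/3 + s/3 + 2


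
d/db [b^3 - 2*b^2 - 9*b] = 3*b^2 - 4*b - 9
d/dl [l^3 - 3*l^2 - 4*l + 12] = 3*l^2 - 6*l - 4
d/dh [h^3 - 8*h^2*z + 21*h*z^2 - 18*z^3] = 3*h^2 - 16*h*z + 21*z^2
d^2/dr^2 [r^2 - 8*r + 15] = 2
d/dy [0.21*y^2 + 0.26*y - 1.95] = 0.42*y + 0.26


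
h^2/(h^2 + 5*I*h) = h/(h + 5*I)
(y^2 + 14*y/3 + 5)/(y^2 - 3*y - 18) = (y + 5/3)/(y - 6)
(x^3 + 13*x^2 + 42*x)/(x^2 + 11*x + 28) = x*(x + 6)/(x + 4)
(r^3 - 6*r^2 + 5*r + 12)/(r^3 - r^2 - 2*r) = (r^2 - 7*r + 12)/(r*(r - 2))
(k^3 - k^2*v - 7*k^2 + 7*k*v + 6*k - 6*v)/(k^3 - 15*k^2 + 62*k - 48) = (k - v)/(k - 8)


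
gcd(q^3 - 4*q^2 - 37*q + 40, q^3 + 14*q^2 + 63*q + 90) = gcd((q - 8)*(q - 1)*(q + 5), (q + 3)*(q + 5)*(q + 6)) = q + 5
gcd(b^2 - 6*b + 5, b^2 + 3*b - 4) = b - 1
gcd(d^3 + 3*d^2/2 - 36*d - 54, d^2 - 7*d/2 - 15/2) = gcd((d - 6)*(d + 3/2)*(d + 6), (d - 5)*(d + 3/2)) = d + 3/2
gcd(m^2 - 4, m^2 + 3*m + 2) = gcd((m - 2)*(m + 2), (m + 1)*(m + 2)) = m + 2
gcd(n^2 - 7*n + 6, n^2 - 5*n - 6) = n - 6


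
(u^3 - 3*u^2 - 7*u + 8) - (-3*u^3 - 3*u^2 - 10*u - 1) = 4*u^3 + 3*u + 9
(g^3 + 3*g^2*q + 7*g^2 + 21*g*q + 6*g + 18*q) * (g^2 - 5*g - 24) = g^5 + 3*g^4*q + 2*g^4 + 6*g^3*q - 53*g^3 - 159*g^2*q - 198*g^2 - 594*g*q - 144*g - 432*q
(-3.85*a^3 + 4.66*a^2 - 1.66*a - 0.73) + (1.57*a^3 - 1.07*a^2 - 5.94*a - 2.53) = -2.28*a^3 + 3.59*a^2 - 7.6*a - 3.26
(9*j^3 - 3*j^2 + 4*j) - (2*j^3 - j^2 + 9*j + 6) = 7*j^3 - 2*j^2 - 5*j - 6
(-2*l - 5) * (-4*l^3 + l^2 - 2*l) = 8*l^4 + 18*l^3 - l^2 + 10*l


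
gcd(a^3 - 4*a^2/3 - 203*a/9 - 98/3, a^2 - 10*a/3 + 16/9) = 1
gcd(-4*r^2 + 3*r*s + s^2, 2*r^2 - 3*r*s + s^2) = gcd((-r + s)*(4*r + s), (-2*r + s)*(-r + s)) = r - s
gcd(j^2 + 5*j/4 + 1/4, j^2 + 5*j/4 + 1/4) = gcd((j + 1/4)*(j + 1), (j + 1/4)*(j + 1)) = j^2 + 5*j/4 + 1/4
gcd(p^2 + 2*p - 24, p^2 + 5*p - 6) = p + 6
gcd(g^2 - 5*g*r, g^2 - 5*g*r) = -g^2 + 5*g*r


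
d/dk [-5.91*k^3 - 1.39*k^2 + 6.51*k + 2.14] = -17.73*k^2 - 2.78*k + 6.51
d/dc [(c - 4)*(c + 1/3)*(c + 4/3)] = 3*c^2 - 14*c/3 - 56/9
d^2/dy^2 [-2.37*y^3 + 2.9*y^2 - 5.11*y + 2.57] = 5.8 - 14.22*y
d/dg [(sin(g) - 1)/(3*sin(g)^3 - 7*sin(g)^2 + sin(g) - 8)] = (-6*sin(g)^3 + 16*sin(g)^2 - 14*sin(g) - 7)*cos(g)/(3*sin(g)^3 - 7*sin(g)^2 + sin(g) - 8)^2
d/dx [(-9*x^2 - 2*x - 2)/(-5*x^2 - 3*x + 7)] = (17*x^2 - 146*x - 20)/(25*x^4 + 30*x^3 - 61*x^2 - 42*x + 49)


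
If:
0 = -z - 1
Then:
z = -1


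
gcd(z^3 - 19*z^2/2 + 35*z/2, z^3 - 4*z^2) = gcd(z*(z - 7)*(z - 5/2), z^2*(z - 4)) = z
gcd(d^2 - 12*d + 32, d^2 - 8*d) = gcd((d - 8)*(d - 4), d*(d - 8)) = d - 8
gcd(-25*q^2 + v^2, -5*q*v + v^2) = 5*q - v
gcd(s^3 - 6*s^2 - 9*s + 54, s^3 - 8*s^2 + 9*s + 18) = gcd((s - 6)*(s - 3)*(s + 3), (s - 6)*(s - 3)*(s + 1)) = s^2 - 9*s + 18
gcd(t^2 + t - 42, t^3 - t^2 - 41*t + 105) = t + 7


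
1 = 1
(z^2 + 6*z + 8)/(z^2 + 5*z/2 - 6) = 2*(z + 2)/(2*z - 3)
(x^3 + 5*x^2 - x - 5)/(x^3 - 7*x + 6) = (x^2 + 6*x + 5)/(x^2 + x - 6)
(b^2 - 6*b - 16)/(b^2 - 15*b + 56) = (b + 2)/(b - 7)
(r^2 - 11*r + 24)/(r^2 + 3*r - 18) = (r - 8)/(r + 6)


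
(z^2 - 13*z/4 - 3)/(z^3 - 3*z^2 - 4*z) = (z + 3/4)/(z*(z + 1))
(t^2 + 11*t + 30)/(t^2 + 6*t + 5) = (t + 6)/(t + 1)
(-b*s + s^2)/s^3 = (-b + s)/s^2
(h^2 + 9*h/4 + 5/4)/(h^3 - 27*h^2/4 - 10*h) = (h + 1)/(h*(h - 8))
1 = 1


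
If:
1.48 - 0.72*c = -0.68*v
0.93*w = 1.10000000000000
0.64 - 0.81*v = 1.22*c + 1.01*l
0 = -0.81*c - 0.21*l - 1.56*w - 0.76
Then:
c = -8.21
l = 19.27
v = -10.87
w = 1.18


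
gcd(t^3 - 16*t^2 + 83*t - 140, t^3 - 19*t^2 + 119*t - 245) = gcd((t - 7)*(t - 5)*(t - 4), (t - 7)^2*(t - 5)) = t^2 - 12*t + 35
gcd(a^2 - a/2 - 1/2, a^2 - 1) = a - 1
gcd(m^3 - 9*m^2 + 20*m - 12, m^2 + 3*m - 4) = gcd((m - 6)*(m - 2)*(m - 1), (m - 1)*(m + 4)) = m - 1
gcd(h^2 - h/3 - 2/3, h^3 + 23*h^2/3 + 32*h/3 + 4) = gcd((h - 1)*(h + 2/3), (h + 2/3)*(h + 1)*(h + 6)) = h + 2/3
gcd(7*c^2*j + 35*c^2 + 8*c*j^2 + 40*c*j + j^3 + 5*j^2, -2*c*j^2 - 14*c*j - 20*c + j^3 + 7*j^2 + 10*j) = j + 5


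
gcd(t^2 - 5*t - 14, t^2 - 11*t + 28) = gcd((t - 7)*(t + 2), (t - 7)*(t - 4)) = t - 7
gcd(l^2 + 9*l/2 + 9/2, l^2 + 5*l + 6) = l + 3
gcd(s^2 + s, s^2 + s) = s^2 + s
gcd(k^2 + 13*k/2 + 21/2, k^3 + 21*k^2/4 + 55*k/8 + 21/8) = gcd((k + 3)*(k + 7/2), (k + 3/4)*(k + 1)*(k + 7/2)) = k + 7/2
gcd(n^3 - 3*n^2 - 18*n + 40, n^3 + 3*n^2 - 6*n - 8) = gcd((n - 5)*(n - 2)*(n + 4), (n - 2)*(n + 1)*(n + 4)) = n^2 + 2*n - 8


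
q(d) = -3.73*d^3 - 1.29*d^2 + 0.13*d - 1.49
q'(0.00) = 0.13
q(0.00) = -1.49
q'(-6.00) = -387.23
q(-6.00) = 756.97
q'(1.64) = -34.20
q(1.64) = -21.20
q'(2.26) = -62.85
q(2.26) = -50.84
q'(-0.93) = -7.15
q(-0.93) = 0.27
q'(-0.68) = -3.29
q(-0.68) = -1.00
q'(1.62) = -33.42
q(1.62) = -20.52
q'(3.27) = -127.96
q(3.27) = -145.28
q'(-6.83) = -504.25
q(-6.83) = 1125.87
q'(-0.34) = -0.29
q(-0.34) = -1.54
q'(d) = -11.19*d^2 - 2.58*d + 0.13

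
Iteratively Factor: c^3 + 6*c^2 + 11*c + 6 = (c + 3)*(c^2 + 3*c + 2) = (c + 2)*(c + 3)*(c + 1)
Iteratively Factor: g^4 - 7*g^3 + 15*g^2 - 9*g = (g - 1)*(g^3 - 6*g^2 + 9*g) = g*(g - 1)*(g^2 - 6*g + 9) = g*(g - 3)*(g - 1)*(g - 3)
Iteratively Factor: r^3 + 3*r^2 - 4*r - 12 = (r - 2)*(r^2 + 5*r + 6) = (r - 2)*(r + 3)*(r + 2)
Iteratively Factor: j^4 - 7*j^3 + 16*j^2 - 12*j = (j - 3)*(j^3 - 4*j^2 + 4*j) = (j - 3)*(j - 2)*(j^2 - 2*j) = j*(j - 3)*(j - 2)*(j - 2)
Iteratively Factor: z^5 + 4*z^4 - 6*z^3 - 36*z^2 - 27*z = (z)*(z^4 + 4*z^3 - 6*z^2 - 36*z - 27) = z*(z + 1)*(z^3 + 3*z^2 - 9*z - 27) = z*(z + 1)*(z + 3)*(z^2 - 9) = z*(z + 1)*(z + 3)^2*(z - 3)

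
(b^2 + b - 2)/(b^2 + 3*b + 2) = (b - 1)/(b + 1)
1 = 1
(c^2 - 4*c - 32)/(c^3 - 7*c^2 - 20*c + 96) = 1/(c - 3)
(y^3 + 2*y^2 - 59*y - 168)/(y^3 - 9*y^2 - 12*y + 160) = (y^2 + 10*y + 21)/(y^2 - y - 20)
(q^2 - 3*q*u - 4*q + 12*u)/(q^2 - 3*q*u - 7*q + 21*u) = (q - 4)/(q - 7)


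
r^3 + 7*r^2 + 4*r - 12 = (r - 1)*(r + 2)*(r + 6)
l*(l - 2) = l^2 - 2*l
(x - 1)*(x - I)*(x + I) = x^3 - x^2 + x - 1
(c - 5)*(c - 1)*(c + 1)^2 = c^4 - 4*c^3 - 6*c^2 + 4*c + 5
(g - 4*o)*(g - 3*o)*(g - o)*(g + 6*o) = g^4 - 2*g^3*o - 29*g^2*o^2 + 102*g*o^3 - 72*o^4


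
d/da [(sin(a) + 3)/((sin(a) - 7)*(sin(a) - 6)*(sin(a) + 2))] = 2*(-sin(a)^3 + sin(a)^2 + 33*sin(a) + 18)*cos(a)/((sin(a) - 7)^2*(sin(a) - 6)^2*(sin(a) + 2)^2)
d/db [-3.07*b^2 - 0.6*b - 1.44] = -6.14*b - 0.6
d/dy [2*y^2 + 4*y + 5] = 4*y + 4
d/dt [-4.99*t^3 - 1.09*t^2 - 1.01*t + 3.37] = -14.97*t^2 - 2.18*t - 1.01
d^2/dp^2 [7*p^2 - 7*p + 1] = 14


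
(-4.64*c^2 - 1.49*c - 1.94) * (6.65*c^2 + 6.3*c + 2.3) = -30.856*c^4 - 39.1405*c^3 - 32.96*c^2 - 15.649*c - 4.462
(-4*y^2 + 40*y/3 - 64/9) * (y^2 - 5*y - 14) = -4*y^4 + 100*y^3/3 - 160*y^2/9 - 1360*y/9 + 896/9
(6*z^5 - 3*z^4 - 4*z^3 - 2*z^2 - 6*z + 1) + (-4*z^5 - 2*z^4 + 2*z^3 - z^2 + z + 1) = 2*z^5 - 5*z^4 - 2*z^3 - 3*z^2 - 5*z + 2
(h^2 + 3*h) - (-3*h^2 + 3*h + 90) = 4*h^2 - 90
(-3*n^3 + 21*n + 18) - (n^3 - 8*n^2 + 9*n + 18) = -4*n^3 + 8*n^2 + 12*n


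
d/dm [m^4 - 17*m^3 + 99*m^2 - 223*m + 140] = 4*m^3 - 51*m^2 + 198*m - 223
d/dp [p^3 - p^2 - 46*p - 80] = 3*p^2 - 2*p - 46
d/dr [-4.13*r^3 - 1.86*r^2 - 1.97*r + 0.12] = -12.39*r^2 - 3.72*r - 1.97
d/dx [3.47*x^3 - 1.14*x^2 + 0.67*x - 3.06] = 10.41*x^2 - 2.28*x + 0.67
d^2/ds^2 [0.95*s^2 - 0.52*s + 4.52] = 1.90000000000000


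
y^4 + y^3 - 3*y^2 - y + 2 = (y - 1)^2*(y + 1)*(y + 2)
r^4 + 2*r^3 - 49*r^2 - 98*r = r*(r - 7)*(r + 2)*(r + 7)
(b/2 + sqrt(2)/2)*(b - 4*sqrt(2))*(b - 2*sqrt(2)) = b^3/2 - 5*sqrt(2)*b^2/2 + 2*b + 8*sqrt(2)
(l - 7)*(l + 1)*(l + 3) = l^3 - 3*l^2 - 25*l - 21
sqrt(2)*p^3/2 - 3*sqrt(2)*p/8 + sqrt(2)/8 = (p - 1/2)^2*(sqrt(2)*p/2 + sqrt(2)/2)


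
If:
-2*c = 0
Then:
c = 0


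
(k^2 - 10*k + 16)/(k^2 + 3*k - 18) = (k^2 - 10*k + 16)/(k^2 + 3*k - 18)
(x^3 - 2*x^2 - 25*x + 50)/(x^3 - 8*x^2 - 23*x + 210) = (x^2 - 7*x + 10)/(x^2 - 13*x + 42)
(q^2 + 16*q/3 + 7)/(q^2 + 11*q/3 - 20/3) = (3*q^2 + 16*q + 21)/(3*q^2 + 11*q - 20)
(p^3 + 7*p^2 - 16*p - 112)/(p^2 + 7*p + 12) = (p^2 + 3*p - 28)/(p + 3)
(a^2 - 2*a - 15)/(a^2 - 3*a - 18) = (a - 5)/(a - 6)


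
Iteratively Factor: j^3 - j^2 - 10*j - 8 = (j - 4)*(j^2 + 3*j + 2) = (j - 4)*(j + 1)*(j + 2)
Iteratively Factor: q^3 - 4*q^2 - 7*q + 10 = (q + 2)*(q^2 - 6*q + 5) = (q - 5)*(q + 2)*(q - 1)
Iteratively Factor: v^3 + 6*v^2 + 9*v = (v + 3)*(v^2 + 3*v) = (v + 3)^2*(v)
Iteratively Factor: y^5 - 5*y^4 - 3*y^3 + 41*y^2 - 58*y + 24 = (y - 2)*(y^4 - 3*y^3 - 9*y^2 + 23*y - 12) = (y - 4)*(y - 2)*(y^3 + y^2 - 5*y + 3) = (y - 4)*(y - 2)*(y + 3)*(y^2 - 2*y + 1) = (y - 4)*(y - 2)*(y - 1)*(y + 3)*(y - 1)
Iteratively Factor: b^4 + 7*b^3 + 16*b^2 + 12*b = (b)*(b^3 + 7*b^2 + 16*b + 12) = b*(b + 2)*(b^2 + 5*b + 6) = b*(b + 2)*(b + 3)*(b + 2)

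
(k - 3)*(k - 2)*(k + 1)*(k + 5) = k^4 + k^3 - 19*k^2 + 11*k + 30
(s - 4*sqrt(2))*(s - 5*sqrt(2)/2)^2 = s^3 - 9*sqrt(2)*s^2 + 105*s/2 - 50*sqrt(2)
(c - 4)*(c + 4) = c^2 - 16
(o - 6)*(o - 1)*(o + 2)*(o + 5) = o^4 - 33*o^2 - 28*o + 60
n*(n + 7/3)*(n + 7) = n^3 + 28*n^2/3 + 49*n/3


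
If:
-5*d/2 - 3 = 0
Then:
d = -6/5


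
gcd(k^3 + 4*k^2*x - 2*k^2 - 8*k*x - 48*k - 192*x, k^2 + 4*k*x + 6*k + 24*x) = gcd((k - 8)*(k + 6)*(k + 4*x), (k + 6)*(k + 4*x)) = k^2 + 4*k*x + 6*k + 24*x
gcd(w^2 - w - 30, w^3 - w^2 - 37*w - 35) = w + 5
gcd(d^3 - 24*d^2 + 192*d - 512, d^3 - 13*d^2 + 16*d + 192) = d^2 - 16*d + 64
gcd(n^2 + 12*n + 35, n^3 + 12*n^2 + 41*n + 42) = n + 7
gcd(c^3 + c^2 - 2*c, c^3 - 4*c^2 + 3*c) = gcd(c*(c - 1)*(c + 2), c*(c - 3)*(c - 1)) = c^2 - c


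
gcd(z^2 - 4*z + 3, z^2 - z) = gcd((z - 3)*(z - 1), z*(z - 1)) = z - 1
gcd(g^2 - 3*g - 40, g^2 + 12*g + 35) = g + 5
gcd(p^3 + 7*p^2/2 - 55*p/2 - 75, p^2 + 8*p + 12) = p + 6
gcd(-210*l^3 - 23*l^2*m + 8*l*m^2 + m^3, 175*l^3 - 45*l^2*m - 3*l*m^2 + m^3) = 35*l^2 - 2*l*m - m^2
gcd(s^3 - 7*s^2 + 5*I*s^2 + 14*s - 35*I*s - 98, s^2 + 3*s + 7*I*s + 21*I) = s + 7*I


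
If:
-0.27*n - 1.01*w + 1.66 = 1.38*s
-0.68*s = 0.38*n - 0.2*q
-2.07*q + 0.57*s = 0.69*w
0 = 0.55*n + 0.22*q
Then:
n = 0.33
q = -0.83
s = -0.43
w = 2.14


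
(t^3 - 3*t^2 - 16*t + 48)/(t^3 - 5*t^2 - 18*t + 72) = (t - 4)/(t - 6)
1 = 1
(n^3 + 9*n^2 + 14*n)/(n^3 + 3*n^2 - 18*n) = (n^2 + 9*n + 14)/(n^2 + 3*n - 18)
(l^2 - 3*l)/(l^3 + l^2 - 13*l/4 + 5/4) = 4*l*(l - 3)/(4*l^3 + 4*l^2 - 13*l + 5)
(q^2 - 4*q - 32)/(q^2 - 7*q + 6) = (q^2 - 4*q - 32)/(q^2 - 7*q + 6)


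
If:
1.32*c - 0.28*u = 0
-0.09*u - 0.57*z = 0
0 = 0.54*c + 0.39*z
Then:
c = 0.00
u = 0.00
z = 0.00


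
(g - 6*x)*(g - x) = g^2 - 7*g*x + 6*x^2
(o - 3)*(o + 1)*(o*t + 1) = o^3*t - 2*o^2*t + o^2 - 3*o*t - 2*o - 3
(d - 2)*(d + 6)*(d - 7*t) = d^3 - 7*d^2*t + 4*d^2 - 28*d*t - 12*d + 84*t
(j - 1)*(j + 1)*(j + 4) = j^3 + 4*j^2 - j - 4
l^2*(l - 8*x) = l^3 - 8*l^2*x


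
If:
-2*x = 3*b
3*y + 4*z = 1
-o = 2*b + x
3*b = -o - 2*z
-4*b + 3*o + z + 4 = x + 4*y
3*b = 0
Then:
No Solution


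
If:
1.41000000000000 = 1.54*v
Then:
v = 0.92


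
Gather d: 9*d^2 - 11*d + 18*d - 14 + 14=9*d^2 + 7*d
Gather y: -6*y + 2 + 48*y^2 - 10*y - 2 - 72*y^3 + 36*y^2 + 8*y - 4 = -72*y^3 + 84*y^2 - 8*y - 4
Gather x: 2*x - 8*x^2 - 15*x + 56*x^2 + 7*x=48*x^2 - 6*x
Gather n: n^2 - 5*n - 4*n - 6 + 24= n^2 - 9*n + 18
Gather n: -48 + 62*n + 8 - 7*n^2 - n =-7*n^2 + 61*n - 40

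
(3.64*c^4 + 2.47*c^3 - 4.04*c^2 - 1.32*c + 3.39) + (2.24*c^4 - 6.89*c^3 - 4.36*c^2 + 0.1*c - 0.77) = 5.88*c^4 - 4.42*c^3 - 8.4*c^2 - 1.22*c + 2.62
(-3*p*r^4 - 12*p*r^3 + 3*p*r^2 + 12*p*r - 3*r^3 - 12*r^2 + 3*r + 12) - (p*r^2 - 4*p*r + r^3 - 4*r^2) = -3*p*r^4 - 12*p*r^3 + 2*p*r^2 + 16*p*r - 4*r^3 - 8*r^2 + 3*r + 12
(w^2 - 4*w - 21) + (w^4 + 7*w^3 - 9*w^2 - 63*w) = w^4 + 7*w^3 - 8*w^2 - 67*w - 21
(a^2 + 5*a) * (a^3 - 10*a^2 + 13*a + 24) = a^5 - 5*a^4 - 37*a^3 + 89*a^2 + 120*a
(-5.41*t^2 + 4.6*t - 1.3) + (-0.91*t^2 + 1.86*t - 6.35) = -6.32*t^2 + 6.46*t - 7.65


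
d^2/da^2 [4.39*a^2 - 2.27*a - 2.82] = 8.78000000000000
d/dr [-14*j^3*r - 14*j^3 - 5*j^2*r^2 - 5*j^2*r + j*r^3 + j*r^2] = j*(-14*j^2 - 10*j*r - 5*j + 3*r^2 + 2*r)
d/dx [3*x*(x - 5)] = 6*x - 15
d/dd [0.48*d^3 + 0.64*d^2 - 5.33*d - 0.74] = 1.44*d^2 + 1.28*d - 5.33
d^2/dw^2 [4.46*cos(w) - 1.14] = -4.46*cos(w)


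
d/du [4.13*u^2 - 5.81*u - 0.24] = 8.26*u - 5.81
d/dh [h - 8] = 1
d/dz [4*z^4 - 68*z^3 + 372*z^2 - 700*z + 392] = 16*z^3 - 204*z^2 + 744*z - 700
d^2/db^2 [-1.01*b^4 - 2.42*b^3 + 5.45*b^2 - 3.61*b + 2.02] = -12.12*b^2 - 14.52*b + 10.9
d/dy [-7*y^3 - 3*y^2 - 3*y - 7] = -21*y^2 - 6*y - 3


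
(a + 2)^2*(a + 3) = a^3 + 7*a^2 + 16*a + 12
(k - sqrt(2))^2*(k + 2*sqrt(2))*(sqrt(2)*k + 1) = sqrt(2)*k^4 + k^3 - 6*sqrt(2)*k^2 + 2*k + 4*sqrt(2)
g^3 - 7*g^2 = g^2*(g - 7)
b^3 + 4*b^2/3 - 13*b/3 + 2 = (b - 1)*(b - 2/3)*(b + 3)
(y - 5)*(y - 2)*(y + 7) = y^3 - 39*y + 70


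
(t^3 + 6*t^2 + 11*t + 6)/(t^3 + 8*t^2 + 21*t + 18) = (t + 1)/(t + 3)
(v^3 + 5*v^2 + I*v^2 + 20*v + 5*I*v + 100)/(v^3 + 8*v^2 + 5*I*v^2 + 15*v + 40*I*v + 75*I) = (v - 4*I)/(v + 3)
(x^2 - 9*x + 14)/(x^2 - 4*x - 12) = (-x^2 + 9*x - 14)/(-x^2 + 4*x + 12)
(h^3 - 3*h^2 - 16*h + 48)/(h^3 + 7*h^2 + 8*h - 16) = (h^2 - 7*h + 12)/(h^2 + 3*h - 4)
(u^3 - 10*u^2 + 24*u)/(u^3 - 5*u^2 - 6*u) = (u - 4)/(u + 1)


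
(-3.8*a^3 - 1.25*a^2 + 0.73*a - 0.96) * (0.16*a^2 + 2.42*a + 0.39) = -0.608*a^5 - 9.396*a^4 - 4.3902*a^3 + 1.1255*a^2 - 2.0385*a - 0.3744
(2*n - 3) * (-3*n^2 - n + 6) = -6*n^3 + 7*n^2 + 15*n - 18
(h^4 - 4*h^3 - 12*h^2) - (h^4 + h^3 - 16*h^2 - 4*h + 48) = -5*h^3 + 4*h^2 + 4*h - 48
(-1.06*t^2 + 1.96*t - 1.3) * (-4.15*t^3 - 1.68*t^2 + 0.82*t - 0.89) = 4.399*t^5 - 6.3532*t^4 + 1.233*t^3 + 4.7346*t^2 - 2.8104*t + 1.157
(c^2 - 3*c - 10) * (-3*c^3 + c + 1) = -3*c^5 + 9*c^4 + 31*c^3 - 2*c^2 - 13*c - 10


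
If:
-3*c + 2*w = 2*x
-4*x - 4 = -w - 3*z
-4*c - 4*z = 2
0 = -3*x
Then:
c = -11/3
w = -11/2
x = 0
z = 19/6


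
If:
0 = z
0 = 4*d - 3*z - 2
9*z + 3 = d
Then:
No Solution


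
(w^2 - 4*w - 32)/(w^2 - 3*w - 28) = (w - 8)/(w - 7)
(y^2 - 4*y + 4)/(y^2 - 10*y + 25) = (y^2 - 4*y + 4)/(y^2 - 10*y + 25)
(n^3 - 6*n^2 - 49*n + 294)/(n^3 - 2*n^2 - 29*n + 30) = (n^2 - 49)/(n^2 + 4*n - 5)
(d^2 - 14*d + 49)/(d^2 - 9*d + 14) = (d - 7)/(d - 2)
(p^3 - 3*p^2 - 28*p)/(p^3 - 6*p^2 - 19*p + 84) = p/(p - 3)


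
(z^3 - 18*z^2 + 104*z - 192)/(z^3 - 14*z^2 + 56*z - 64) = (z - 6)/(z - 2)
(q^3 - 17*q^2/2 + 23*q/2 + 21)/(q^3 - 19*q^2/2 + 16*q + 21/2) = (2*q^3 - 17*q^2 + 23*q + 42)/(2*q^3 - 19*q^2 + 32*q + 21)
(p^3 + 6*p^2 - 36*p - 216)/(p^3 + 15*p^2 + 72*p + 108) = (p - 6)/(p + 3)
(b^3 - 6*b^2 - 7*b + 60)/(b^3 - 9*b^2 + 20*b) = (b + 3)/b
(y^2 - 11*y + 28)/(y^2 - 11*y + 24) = (y^2 - 11*y + 28)/(y^2 - 11*y + 24)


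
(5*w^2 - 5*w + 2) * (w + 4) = 5*w^3 + 15*w^2 - 18*w + 8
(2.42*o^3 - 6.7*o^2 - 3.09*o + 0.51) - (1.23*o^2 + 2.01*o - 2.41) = 2.42*o^3 - 7.93*o^2 - 5.1*o + 2.92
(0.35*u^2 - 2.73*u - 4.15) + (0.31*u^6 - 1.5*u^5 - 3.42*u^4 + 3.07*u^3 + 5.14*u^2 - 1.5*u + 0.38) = 0.31*u^6 - 1.5*u^5 - 3.42*u^4 + 3.07*u^3 + 5.49*u^2 - 4.23*u - 3.77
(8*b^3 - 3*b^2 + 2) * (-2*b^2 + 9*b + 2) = -16*b^5 + 78*b^4 - 11*b^3 - 10*b^2 + 18*b + 4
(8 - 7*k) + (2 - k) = 10 - 8*k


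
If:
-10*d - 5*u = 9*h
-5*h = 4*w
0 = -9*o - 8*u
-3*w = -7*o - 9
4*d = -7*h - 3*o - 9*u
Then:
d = 3564/6733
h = -7020/6733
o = -4896/6733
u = 5508/6733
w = 8775/6733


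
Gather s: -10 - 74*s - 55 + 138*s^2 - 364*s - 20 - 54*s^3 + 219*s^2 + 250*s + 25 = -54*s^3 + 357*s^2 - 188*s - 60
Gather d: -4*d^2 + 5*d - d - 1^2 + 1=-4*d^2 + 4*d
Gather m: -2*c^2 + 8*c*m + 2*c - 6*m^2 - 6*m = -2*c^2 + 2*c - 6*m^2 + m*(8*c - 6)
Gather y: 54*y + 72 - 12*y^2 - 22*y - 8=-12*y^2 + 32*y + 64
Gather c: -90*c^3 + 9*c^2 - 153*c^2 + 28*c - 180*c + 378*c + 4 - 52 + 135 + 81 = -90*c^3 - 144*c^2 + 226*c + 168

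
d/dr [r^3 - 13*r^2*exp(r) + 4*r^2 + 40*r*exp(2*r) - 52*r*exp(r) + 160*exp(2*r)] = -13*r^2*exp(r) + 3*r^2 + 80*r*exp(2*r) - 78*r*exp(r) + 8*r + 360*exp(2*r) - 52*exp(r)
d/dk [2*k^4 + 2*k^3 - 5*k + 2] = 8*k^3 + 6*k^2 - 5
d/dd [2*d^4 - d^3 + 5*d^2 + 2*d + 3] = 8*d^3 - 3*d^2 + 10*d + 2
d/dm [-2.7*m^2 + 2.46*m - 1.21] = 2.46 - 5.4*m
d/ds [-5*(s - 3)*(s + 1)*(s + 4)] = -15*s^2 - 20*s + 55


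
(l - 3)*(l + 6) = l^2 + 3*l - 18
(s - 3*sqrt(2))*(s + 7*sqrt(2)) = s^2 + 4*sqrt(2)*s - 42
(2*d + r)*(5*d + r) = 10*d^2 + 7*d*r + r^2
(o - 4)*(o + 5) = o^2 + o - 20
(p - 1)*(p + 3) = p^2 + 2*p - 3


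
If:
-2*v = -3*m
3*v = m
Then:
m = 0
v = 0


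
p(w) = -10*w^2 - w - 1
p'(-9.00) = 179.00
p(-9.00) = -802.00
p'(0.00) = -1.00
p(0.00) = -1.00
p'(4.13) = -83.60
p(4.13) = -175.70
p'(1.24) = -25.80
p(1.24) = -17.62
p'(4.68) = -94.60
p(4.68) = -224.70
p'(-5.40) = 107.00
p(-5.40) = -287.20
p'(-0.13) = 1.60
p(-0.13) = -1.04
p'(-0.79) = 14.80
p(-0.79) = -6.45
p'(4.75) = -96.00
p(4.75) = -231.38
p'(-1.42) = 27.40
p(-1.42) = -19.74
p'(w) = -20*w - 1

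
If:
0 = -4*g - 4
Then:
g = -1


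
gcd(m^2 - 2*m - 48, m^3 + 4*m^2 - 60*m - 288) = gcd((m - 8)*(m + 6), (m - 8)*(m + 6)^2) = m^2 - 2*m - 48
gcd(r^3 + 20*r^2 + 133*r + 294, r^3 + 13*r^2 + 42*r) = r^2 + 13*r + 42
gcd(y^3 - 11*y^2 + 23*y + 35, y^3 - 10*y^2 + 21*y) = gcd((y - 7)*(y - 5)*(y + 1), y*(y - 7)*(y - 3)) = y - 7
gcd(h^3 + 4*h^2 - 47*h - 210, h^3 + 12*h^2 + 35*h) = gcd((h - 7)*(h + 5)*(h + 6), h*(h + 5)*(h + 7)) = h + 5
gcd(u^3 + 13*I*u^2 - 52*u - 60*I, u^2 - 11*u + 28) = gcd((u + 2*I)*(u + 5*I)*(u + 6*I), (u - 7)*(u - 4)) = 1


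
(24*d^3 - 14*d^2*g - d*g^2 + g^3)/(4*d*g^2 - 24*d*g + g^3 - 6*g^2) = (6*d^2 - 5*d*g + g^2)/(g*(g - 6))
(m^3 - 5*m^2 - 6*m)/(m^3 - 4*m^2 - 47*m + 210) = m*(m + 1)/(m^2 + 2*m - 35)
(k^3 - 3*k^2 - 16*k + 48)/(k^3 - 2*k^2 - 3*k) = (k^2 - 16)/(k*(k + 1))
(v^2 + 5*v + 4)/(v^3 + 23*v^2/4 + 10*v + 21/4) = 4*(v + 4)/(4*v^2 + 19*v + 21)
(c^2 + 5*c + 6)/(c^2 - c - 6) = (c + 3)/(c - 3)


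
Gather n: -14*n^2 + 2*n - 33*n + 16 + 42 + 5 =-14*n^2 - 31*n + 63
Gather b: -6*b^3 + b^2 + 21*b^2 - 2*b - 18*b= -6*b^3 + 22*b^2 - 20*b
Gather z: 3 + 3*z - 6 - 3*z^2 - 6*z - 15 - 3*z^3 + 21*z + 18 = -3*z^3 - 3*z^2 + 18*z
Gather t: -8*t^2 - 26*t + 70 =-8*t^2 - 26*t + 70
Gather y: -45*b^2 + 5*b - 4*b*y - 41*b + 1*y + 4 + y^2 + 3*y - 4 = -45*b^2 - 36*b + y^2 + y*(4 - 4*b)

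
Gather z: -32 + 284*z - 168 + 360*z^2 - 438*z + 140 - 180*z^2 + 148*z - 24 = 180*z^2 - 6*z - 84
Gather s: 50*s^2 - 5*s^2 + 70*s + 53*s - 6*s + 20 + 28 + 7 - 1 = 45*s^2 + 117*s + 54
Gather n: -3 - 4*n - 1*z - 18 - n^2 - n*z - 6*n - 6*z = -n^2 + n*(-z - 10) - 7*z - 21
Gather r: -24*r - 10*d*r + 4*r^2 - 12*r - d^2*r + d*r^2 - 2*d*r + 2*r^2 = r^2*(d + 6) + r*(-d^2 - 12*d - 36)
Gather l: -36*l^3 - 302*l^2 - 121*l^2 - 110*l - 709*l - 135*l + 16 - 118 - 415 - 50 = -36*l^3 - 423*l^2 - 954*l - 567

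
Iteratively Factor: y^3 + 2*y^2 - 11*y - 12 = (y - 3)*(y^2 + 5*y + 4) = (y - 3)*(y + 1)*(y + 4)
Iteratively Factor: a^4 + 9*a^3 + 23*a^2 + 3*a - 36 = (a + 3)*(a^3 + 6*a^2 + 5*a - 12) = (a + 3)^2*(a^2 + 3*a - 4) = (a + 3)^2*(a + 4)*(a - 1)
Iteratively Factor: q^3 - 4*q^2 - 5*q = (q - 5)*(q^2 + q) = q*(q - 5)*(q + 1)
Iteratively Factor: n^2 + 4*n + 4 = (n + 2)*(n + 2)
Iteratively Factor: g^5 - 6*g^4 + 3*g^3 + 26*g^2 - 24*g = (g)*(g^4 - 6*g^3 + 3*g^2 + 26*g - 24) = g*(g - 4)*(g^3 - 2*g^2 - 5*g + 6) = g*(g - 4)*(g + 2)*(g^2 - 4*g + 3) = g*(g - 4)*(g - 3)*(g + 2)*(g - 1)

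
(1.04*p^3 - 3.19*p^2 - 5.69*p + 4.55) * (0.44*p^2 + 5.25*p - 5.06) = 0.4576*p^5 + 4.0564*p^4 - 24.5135*p^3 - 11.7291*p^2 + 52.6789*p - 23.023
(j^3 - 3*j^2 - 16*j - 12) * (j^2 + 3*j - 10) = j^5 - 35*j^3 - 30*j^2 + 124*j + 120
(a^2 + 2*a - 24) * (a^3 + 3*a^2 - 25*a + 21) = a^5 + 5*a^4 - 43*a^3 - 101*a^2 + 642*a - 504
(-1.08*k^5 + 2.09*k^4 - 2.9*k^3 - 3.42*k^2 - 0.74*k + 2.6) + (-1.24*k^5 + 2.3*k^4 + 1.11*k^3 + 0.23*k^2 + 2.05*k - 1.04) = -2.32*k^5 + 4.39*k^4 - 1.79*k^3 - 3.19*k^2 + 1.31*k + 1.56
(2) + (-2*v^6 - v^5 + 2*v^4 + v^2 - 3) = -2*v^6 - v^5 + 2*v^4 + v^2 - 1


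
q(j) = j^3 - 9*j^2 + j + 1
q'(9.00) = 82.00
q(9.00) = 10.00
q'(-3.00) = 82.00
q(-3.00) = -110.00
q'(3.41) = -25.50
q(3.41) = -60.59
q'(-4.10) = 125.23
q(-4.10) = -223.31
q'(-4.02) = 121.84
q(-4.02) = -213.43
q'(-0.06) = 2.09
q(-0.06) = 0.91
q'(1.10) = -15.17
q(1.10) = -7.46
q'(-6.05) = 219.71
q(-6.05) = -555.92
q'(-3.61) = 105.08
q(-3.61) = -166.94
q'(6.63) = 13.53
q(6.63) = -96.55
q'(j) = 3*j^2 - 18*j + 1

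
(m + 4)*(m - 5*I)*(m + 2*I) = m^3 + 4*m^2 - 3*I*m^2 + 10*m - 12*I*m + 40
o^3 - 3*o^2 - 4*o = o*(o - 4)*(o + 1)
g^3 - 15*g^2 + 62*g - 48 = (g - 8)*(g - 6)*(g - 1)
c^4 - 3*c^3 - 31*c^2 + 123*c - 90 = (c - 5)*(c - 3)*(c - 1)*(c + 6)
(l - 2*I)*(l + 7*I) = l^2 + 5*I*l + 14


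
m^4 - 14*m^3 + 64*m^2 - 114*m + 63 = (m - 7)*(m - 3)^2*(m - 1)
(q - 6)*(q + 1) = q^2 - 5*q - 6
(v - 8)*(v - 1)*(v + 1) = v^3 - 8*v^2 - v + 8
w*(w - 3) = w^2 - 3*w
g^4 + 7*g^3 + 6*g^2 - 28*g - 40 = (g - 2)*(g + 2)^2*(g + 5)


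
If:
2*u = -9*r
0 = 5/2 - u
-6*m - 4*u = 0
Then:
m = -5/3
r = -5/9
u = 5/2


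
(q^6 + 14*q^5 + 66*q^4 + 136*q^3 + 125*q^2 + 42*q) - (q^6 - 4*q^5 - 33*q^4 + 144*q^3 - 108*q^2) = 18*q^5 + 99*q^4 - 8*q^3 + 233*q^2 + 42*q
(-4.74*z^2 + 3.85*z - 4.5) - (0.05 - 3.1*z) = -4.74*z^2 + 6.95*z - 4.55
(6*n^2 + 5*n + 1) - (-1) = 6*n^2 + 5*n + 2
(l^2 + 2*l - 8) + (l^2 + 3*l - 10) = 2*l^2 + 5*l - 18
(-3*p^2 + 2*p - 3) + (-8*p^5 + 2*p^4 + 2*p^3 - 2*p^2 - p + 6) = -8*p^5 + 2*p^4 + 2*p^3 - 5*p^2 + p + 3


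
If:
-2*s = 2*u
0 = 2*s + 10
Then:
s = -5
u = 5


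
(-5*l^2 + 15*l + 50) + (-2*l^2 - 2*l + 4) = -7*l^2 + 13*l + 54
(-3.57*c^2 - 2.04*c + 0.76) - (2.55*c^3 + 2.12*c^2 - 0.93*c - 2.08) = -2.55*c^3 - 5.69*c^2 - 1.11*c + 2.84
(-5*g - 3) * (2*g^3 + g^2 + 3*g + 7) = -10*g^4 - 11*g^3 - 18*g^2 - 44*g - 21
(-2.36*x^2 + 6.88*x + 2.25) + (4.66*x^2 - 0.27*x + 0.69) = 2.3*x^2 + 6.61*x + 2.94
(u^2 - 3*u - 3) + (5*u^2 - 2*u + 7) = 6*u^2 - 5*u + 4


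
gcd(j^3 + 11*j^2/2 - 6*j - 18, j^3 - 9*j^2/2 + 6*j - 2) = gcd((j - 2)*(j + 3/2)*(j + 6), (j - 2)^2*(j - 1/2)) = j - 2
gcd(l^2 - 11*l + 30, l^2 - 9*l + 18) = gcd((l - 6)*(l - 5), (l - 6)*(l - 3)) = l - 6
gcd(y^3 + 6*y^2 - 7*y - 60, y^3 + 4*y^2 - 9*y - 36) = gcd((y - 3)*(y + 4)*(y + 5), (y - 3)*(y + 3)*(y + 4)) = y^2 + y - 12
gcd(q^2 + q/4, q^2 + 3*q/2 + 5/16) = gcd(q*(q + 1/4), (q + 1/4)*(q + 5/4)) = q + 1/4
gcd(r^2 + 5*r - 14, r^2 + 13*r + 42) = r + 7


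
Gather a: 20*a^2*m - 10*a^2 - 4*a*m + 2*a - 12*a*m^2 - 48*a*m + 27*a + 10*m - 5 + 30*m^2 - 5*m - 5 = a^2*(20*m - 10) + a*(-12*m^2 - 52*m + 29) + 30*m^2 + 5*m - 10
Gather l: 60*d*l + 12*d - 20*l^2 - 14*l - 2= 12*d - 20*l^2 + l*(60*d - 14) - 2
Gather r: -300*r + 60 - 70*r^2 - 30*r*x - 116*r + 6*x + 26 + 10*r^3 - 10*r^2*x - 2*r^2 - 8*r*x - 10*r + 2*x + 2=10*r^3 + r^2*(-10*x - 72) + r*(-38*x - 426) + 8*x + 88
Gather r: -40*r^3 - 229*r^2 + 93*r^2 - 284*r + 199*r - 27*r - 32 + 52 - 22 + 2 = -40*r^3 - 136*r^2 - 112*r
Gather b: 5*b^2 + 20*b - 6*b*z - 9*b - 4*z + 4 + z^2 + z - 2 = 5*b^2 + b*(11 - 6*z) + z^2 - 3*z + 2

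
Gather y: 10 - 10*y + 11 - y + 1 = 22 - 11*y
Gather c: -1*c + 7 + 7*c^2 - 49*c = 7*c^2 - 50*c + 7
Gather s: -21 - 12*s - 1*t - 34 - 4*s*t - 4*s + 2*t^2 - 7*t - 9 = s*(-4*t - 16) + 2*t^2 - 8*t - 64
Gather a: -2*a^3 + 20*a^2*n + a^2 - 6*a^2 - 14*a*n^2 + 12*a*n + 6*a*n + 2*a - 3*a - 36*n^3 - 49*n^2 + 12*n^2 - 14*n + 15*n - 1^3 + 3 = -2*a^3 + a^2*(20*n - 5) + a*(-14*n^2 + 18*n - 1) - 36*n^3 - 37*n^2 + n + 2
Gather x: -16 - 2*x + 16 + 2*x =0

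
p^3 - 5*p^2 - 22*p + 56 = (p - 7)*(p - 2)*(p + 4)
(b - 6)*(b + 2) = b^2 - 4*b - 12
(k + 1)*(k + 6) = k^2 + 7*k + 6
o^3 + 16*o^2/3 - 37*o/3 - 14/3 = (o - 2)*(o + 1/3)*(o + 7)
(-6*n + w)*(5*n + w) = -30*n^2 - n*w + w^2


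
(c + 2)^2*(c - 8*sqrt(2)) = c^3 - 8*sqrt(2)*c^2 + 4*c^2 - 32*sqrt(2)*c + 4*c - 32*sqrt(2)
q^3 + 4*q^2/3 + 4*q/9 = q*(q + 2/3)^2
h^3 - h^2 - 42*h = h*(h - 7)*(h + 6)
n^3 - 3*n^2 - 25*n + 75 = (n - 5)*(n - 3)*(n + 5)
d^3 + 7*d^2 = d^2*(d + 7)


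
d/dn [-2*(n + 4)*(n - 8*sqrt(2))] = -4*n - 8 + 16*sqrt(2)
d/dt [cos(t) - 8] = -sin(t)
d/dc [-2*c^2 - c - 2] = -4*c - 1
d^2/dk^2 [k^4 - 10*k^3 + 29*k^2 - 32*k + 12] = 12*k^2 - 60*k + 58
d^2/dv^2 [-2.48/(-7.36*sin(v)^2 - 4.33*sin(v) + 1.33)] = (-537.362432*sin(v)^4 - 237.103872*sin(v)^3 + 662.44148*sin(v)^2 + 459.925672*sin(v) + 141.546992)/(7.36*sin(v)^2 + 4.33*sin(v) - 1.33)^3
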